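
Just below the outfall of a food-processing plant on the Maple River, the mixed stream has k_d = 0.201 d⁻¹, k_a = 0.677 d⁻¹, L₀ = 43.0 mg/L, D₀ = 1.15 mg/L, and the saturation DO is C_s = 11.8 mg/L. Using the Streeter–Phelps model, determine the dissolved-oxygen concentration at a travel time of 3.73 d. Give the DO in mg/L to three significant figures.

k_d L₀/(k_a−k_d) = 0.201×43.0/(0.677−0.201) = 8.643/0.4760 = 18.16 mg/L.
e^(−k_d t) = e^(−0.201×3.730) = 0.4725; e^(−k_a t) = e^(−0.677×3.730) = 0.08004.
D = 18.16 × (0.4725 − 0.08004) + 1.15 × 0.08004 = 7.126 + 0.09205 = 7.218 mg/L.
DO = C_s − D = 11.8 − 7.218 = 4.582 mg/L.

DO ≈ 4.58 mg/L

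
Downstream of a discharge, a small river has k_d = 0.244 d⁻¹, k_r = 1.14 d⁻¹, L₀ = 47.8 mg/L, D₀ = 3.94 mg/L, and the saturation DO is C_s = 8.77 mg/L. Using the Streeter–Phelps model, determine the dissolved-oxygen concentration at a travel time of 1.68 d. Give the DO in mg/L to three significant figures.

k_d L₀/(k_r−k_d) = 0.244×47.8/(1.14−0.244) = 11.66/0.8960 = 13.02 mg/L.
e^(−k_d t) = e^(−0.244×1.680) = 0.6637; e^(−k_r t) = e^(−1.14×1.680) = 0.1473.
D = 13.02 × (0.6637 − 0.1473) + 3.94 × 0.1473 = 6.722 + 0.5804 = 7.302 mg/L.
DO = C_s − D = 8.77 − 7.302 = 1.468 mg/L.

DO ≈ 1.47 mg/L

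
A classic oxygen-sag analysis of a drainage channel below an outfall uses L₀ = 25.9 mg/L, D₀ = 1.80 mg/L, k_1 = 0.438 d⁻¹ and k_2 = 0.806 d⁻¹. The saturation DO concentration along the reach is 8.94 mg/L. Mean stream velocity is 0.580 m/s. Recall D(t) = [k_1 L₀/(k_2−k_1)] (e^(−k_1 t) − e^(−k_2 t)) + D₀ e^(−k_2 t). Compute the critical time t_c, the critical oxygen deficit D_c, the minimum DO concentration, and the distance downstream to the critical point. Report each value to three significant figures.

t_c ≈ 1.49 d; D_c ≈ 7.32 mg/L; min DO ≈ 1.62 mg/L; x_c ≈ 74.9 km

At the critical point dD/dt = 0, so k_1 L₀ e^(−k_1 t) = k_2 D. Substituting D(t) from the Streeter–Phelps equation and solving for t gives
t_c = ln[(k_2/k_1)(1 − D₀(k_2−k_1)/(k_1 L₀))] / (k_2−k_1).
Here k_2−k_1 = 0.3680 d⁻¹ and 1 − D₀(k_2−k_1)/(k_1 L₀) = 1 − 1.80×0.3680/(0.438×25.9) = 0.9416, so
t_c = ln(1.840 × 0.9416) / 0.3680 = 0.5497 / 0.3680 = 1.494 d.
L(t_c) = L₀ e^(−k_1 t_c) = 25.9 × 0.5198 = 13.46 mg/L, and at the critical point k_2 D_c = k_1 L, so D_c = (0.438/0.806) × 13.46 = 7.316 mg/L.
Minimum DO = C_s − D_c = 8.94 − 7.316 = 1.624 mg/L.
x_c = v t_c = 0.580 m/s × 1.494 d × 86400 s/d = 74850 m ≈ 74.9 km.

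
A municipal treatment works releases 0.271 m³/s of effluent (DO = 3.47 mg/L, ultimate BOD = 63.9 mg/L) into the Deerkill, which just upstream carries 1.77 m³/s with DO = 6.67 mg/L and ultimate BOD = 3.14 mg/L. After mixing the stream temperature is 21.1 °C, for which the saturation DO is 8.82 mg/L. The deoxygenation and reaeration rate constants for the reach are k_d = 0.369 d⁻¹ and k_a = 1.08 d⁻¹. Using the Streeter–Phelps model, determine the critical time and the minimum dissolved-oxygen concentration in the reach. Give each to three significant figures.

t_c ≈ 0.688 d; minimum DO ≈ 5.85 mg/L

Mixed DO = (1.77×6.67 + 0.271×3.47)/(1.77+0.271) = 12.75/2.041 = 6.245 mg/L.
Mixed L₀ = (1.77×3.14 + 0.271×63.9)/(2.041) = 22.87/2.041 = 11.21 mg/L.
Initial deficit D₀ = C_s − DO₀ = 8.82 − 6.245 = 2.575 mg/L.
t_c = (1/0.7110) ln[(1.08/0.369)(1 − 2.575×0.7110/(0.369×11.21))] = 1.406 × ln(1.631) = 0.6882 d.
D_c = (0.369/1.08) × 11.21 × e^(−0.369×0.6882) = 0.3417 × 11.21 × 0.7757 = 2.970 mg/L.
Minimum DO = 8.82 − 2.970 = 5.850 mg/L.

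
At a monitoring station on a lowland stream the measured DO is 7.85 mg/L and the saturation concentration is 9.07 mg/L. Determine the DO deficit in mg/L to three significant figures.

D ≈ 1.22 mg/L

D = C_s − C = 9.07 − 7.85 = 1.22 mg/L.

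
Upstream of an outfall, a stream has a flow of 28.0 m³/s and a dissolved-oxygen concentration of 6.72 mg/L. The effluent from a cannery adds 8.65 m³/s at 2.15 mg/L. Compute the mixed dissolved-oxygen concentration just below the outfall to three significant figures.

5.64 mg/L

Flow-weighted mixing: C = (Q_r C_r + Q_w C_w)/(Q_r + Q_w)
= (28.0×6.72 + 8.65×2.15)/(28.0 + 8.65) = 206.8/36.65 = 5.641 mg/L.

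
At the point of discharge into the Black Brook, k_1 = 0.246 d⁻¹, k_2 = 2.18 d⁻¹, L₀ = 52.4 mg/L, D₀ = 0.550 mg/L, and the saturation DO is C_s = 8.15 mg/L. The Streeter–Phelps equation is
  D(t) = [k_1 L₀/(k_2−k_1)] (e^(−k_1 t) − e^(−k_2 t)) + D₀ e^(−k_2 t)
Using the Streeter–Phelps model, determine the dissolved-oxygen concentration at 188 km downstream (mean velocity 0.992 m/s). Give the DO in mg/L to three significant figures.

Travel time t = x/v = 188 km / (0.992 m/s) = 188000 m / 0.992 m/s = 189500 s = 2.193 d.
k_1 L₀/(k_2−k_1) = 0.246×52.4/(2.18−0.246) = 12.89/1.934 = 6.665 mg/L.
e^(−k_1 t) = e^(−0.246×2.193) = 0.5830; e^(−k_2 t) = e^(−2.18×2.193) = 0.008381.
D = 6.665 × (0.5830 − 0.008381) + 0.550 × 0.008381 = 3.830 + 0.004610 = 3.834 mg/L.
DO = C_s − D = 8.15 − 3.834 = 4.316 mg/L.

DO ≈ 4.32 mg/L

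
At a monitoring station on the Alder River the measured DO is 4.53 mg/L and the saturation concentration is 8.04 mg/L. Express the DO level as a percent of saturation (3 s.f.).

% saturation = C/C_s × 100 = 4.53/8.04 × 100 = 56.3 %.

56.3 % saturation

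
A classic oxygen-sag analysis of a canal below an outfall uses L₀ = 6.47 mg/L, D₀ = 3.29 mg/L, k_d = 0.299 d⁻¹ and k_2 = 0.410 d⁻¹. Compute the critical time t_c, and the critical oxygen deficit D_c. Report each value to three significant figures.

At the critical point dD/dt = 0, so k_d L₀ e^(−k_d t) = k_2 D. Substituting D(t) from the Streeter–Phelps equation and solving for t gives
t_c = ln[(k_2/k_d)(1 − D₀(k_2−k_d)/(k_d L₀))] / (k_2−k_d).
Here k_2−k_d = 0.1110 d⁻¹ and 1 − D₀(k_2−k_d)/(k_d L₀) = 1 − 3.29×0.1110/(0.299×6.47) = 0.8112, so
t_c = ln(1.371 × 0.8112) / 0.1110 = 0.1065 / 0.1110 = 0.9595 d.
L(t_c) = L₀ e^(−k_d t_c) = 6.47 × 0.7506 = 4.856 mg/L, and at the critical point k_2 D_c = k_d L, so D_c = (0.299/0.410) × 4.856 = 3.542 mg/L.

t_c ≈ 0.959 d; D_c ≈ 3.54 mg/L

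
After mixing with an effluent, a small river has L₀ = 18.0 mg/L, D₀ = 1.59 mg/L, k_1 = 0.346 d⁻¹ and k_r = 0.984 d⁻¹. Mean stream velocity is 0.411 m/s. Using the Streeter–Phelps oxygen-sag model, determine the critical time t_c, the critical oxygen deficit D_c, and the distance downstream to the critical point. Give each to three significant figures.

t_c ≈ 1.36 d; D_c ≈ 3.95 mg/L; x_c ≈ 48.3 km

With k_r/k_1 = 2.844 and 1 − D₀(k_r−k_1)/(k_1 L₀) = 0.8371,
t_c = ln(2.844 × 0.8371) / (0.984 − 0.346) = ln(2.381) / 0.6380 = 0.8674/0.6380 = 1.360 d.
L(t_c) = L₀ e^(−k_1 t_c) = 18.0 × 0.6247 = 11.25 mg/L, and at the critical point k_r D_c = k_1 L, so D_c = (0.346/0.984) × 11.25 = 3.954 mg/L.
x_c = v t_c = 0.411 m/s × 1.360 d × 86400 s/d = 48280 m ≈ 48.3 km.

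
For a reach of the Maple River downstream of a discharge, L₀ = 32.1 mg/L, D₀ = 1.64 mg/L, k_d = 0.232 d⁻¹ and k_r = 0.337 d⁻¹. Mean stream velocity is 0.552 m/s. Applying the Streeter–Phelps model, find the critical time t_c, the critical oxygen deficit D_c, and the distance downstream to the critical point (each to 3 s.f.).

At the critical point dD/dt = 0, so k_d L₀ e^(−k_d t) = k_r D. Substituting D(t) from the Streeter–Phelps equation and solving for t gives
t_c = ln[(k_r/k_d)(1 − D₀(k_r−k_d)/(k_d L₀))] / (k_r−k_d).
Here k_r−k_d = 0.1050 d⁻¹ and 1 − D₀(k_r−k_d)/(k_d L₀) = 1 − 1.64×0.1050/(0.232×32.1) = 0.9769, so
t_c = ln(1.453 × 0.9769) / 0.1050 = 0.3500 / 0.1050 = 3.333 d.
D_c = (k_d/k_r) L₀ e^(−k_d t_c) = (0.232/0.337) × 32.1 × e^(−0.232×3.333) = 0.6884 × 32.1 × 0.4615 = 10.20 mg/L.
x_c = v t_c = 0.552 m/s × 3.333 d × 86400 s/d = 159000 m ≈ 159 km.

t_c ≈ 3.33 d; D_c ≈ 10.2 mg/L; x_c ≈ 159 km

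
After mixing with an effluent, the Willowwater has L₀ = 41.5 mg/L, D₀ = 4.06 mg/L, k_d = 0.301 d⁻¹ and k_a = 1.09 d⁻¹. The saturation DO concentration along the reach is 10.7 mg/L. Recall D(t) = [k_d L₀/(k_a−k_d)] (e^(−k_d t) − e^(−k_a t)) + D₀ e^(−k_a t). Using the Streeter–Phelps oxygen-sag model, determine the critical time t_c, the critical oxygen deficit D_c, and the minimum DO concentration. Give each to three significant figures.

t_c = [1/(k_a−k_d)] ln[(k_a/k_d)(1 − D₀(k_a−k_d)/(k_d L₀))]
= [1/(1.09−0.301)] ln[(1.09/0.301)(1 − 4.06×0.7890/(0.301×41.5))]
= (1/0.7890) ln[3.621 × 0.7436] = 1.267 × ln(2.693) = 1.267 × 0.9905 = 1.255 d.
D_c = (k_d/k_a) L₀ e^(−k_d t_c) = (0.301/1.09) × 41.5 × e^(−0.301×1.255) = 0.2761 × 41.5 × 0.6853 = 7.854 mg/L.
Minimum DO = C_s − D_c = 10.7 − 7.854 = 2.846 mg/L.

t_c ≈ 1.26 d; D_c ≈ 7.85 mg/L; min DO ≈ 2.85 mg/L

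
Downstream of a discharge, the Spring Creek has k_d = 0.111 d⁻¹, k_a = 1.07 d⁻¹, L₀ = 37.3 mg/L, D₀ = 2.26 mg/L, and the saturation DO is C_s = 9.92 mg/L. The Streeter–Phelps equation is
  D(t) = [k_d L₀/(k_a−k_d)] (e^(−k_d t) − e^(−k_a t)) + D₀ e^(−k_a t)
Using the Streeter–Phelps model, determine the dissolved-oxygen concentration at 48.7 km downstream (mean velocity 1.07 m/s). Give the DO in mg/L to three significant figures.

Travel time t = x/v = 48.7 km / (1.07 m/s) = 48700 m / 1.07 m/s = 45510 s = 0.5268 d.
k_d L₀/(k_a−k_d) = 0.111×37.3/(1.07−0.111) = 4.140/0.9590 = 4.317 mg/L.
e^(−k_d t) = e^(−0.111×0.5268) = 0.9432; e^(−k_a t) = e^(−1.07×0.5268) = 0.5691.
D = 4.317 × (0.9432 − 0.5691) + 2.26 × 0.5691 = 1.615 + 1.286 = 2.901 mg/L.
DO = C_s − D = 9.92 − 2.901 = 7.019 mg/L.

DO ≈ 7.02 mg/L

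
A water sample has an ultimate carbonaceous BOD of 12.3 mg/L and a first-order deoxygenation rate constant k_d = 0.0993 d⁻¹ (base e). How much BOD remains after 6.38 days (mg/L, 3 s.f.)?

L ≈ 6.53 mg/L

L_t = L₀ e^(−k_d t) = 12.3 × e^(−0.0993×6.38) = 12.3 × 0.5307 = 6.528 mg/L.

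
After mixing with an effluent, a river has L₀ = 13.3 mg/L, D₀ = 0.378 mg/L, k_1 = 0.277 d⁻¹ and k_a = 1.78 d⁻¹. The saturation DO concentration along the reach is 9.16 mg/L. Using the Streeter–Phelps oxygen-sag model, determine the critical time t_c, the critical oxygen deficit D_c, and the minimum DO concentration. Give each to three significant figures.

With k_a/k_1 = 6.426 and 1 − D₀(k_a−k_1)/(k_1 L₀) = 0.8458,
t_c = ln(6.426 × 0.8458) / (1.78 − 0.277) = ln(5.435) / 1.503 = 1.693/1.503 = 1.126 d.
D_c = (k_1/k_a) L₀ e^(−k_1 t_c) = (0.277/1.78) × 13.3 × e^(−0.277×1.126) = 0.1556 × 13.3 × 0.7320 = 1.515 mg/L.
Minimum DO = C_s − D_c = 9.16 − 1.515 = 7.645 mg/L.

t_c ≈ 1.13 d; D_c ≈ 1.52 mg/L; min DO ≈ 7.64 mg/L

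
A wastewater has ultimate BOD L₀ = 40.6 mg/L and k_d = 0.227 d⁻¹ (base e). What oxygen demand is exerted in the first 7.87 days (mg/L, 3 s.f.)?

y ≈ 33.8 mg/L

y_t = L₀(1 − e^(−k_d t)) = 40.6 × (1 − e^(−0.227×7.87))
= 40.6 × (1 − 0.1675) = 40.6 × 0.8325 = 33.80 mg/L.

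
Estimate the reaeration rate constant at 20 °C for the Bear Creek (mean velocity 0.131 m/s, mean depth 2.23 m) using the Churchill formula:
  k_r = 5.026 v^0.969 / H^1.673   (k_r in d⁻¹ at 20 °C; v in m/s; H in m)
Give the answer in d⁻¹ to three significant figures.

k_r ≈ 0.183 d⁻¹

k_r = 5.026 × 0.131^0.969 / 2.23^1.673 = 5.026 × 0.1395 / 3.826 = 0.1833 d⁻¹.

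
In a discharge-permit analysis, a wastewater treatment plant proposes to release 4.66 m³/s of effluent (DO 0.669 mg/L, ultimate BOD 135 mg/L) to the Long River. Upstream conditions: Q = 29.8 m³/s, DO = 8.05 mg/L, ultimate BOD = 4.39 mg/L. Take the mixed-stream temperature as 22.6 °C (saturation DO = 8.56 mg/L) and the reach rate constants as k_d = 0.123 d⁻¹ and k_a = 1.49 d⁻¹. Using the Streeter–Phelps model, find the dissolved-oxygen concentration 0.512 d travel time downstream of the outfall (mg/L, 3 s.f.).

Mixed DO = (29.8×8.05 + 4.66×0.669)/(29.8+4.66) = 243.0/34.46 = 7.052 mg/L.
Mixed L₀ = (29.8×4.39 + 4.66×135)/(34.46) = 759.9/34.46 = 22.05 mg/L.
Initial deficit D₀ = C_s − DO₀ = 8.56 − 7.052 = 1.508 mg/L.
D(0.512) = [0.123×22.05/(1.49−0.123)](e^(−0.123×0.512) − e^(−1.49×0.512)) + 1.508 e^(−1.49×0.512)
= 1.984 × (0.9390 − 0.4663) + 1.508 × 0.4663 = 1.641 mg/L.
DO = 8.56 − 1.641 = 6.919 mg/L.

DO ≈ 6.92 mg/L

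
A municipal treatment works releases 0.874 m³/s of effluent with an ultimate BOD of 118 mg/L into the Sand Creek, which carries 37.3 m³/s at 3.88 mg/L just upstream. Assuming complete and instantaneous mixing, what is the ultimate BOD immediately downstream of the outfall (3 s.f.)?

Flow-weighted mixing: C = (Q_r C_r + Q_w C_w)/(Q_r + Q_w)
= (37.3×3.88 + 0.874×118)/(37.3 + 0.874) = 247.9/38.17 = 6.493 mg/L.

6.49 mg/L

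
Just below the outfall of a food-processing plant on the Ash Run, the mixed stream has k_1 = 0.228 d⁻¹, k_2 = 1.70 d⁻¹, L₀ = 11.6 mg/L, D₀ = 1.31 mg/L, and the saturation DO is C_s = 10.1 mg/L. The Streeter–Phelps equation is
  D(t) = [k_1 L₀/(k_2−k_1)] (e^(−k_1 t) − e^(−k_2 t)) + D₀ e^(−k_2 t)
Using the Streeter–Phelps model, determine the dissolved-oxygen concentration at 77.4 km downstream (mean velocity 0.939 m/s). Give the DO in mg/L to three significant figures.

DO ≈ 8.75 mg/L

Travel time t = x/v = 77.4 km / (0.939 m/s) = 77400 m / 0.939 m/s = 82430 s = 0.9540 d.
k_1 L₀/(k_2−k_1) = 0.228×11.6/(1.70−0.228) = 2.645/1.472 = 1.797 mg/L.
e^(−k_1 t) = e^(−0.228×0.9540) = 0.8045; e^(−k_2 t) = e^(−1.70×0.9540) = 0.1975.
D = 1.797 × (0.8045 − 0.1975) + 1.31 × 0.1975 = 1.091 + 0.2588 = 1.349 mg/L.
DO = C_s − D = 10.1 − 1.349 = 8.751 mg/L.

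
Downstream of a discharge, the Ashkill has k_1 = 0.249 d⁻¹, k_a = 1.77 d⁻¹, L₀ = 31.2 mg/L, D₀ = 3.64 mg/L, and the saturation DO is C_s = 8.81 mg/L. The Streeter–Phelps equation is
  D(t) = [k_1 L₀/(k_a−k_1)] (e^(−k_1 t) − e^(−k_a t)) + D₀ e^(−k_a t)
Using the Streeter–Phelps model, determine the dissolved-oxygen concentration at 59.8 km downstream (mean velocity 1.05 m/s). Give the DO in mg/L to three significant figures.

DO ≈ 4.93 mg/L

Travel time t = x/v = 59.8 km / (1.05 m/s) = 59800 m / 1.05 m/s = 56950 s = 0.6592 d.
k_1 L₀/(k_a−k_1) = 0.249×31.2/(1.77−0.249) = 7.769/1.521 = 5.108 mg/L.
e^(−k_1 t) = e^(−0.249×0.6592) = 0.8486; e^(−k_a t) = e^(−1.77×0.6592) = 0.3114.
D = 5.108 × (0.8486 − 0.3114) + 3.64 × 0.3114 = 2.744 + 1.133 = 3.878 mg/L.
DO = C_s − D = 8.81 − 3.878 = 4.932 mg/L.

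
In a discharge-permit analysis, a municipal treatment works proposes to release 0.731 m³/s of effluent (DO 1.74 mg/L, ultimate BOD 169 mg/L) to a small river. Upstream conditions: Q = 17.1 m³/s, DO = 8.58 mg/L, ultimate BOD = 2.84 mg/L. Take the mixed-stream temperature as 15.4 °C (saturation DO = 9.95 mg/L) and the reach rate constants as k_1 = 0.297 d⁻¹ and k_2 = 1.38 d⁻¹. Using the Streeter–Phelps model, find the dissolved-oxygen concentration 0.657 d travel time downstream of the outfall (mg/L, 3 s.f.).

Mixed DO = (17.1×8.58 + 0.731×1.74)/(17.1+0.731) = 148.0/17.83 = 8.300 mg/L.
Mixed L₀ = (17.1×2.84 + 0.731×169)/(17.83) = 172.1/17.83 = 9.652 mg/L.
Initial deficit D₀ = C_s − DO₀ = 9.95 − 8.300 = 1.650 mg/L.
D(0.657) = [0.297×9.652/(1.38−0.297)](e^(−0.297×0.657) − e^(−1.38×0.657)) + 1.650 e^(−1.38×0.657)
= 2.647 × (0.8227 − 0.4039) + 1.650 × 0.4039 = 1.775 mg/L.
DO = 9.95 − 1.775 = 8.175 mg/L.

DO ≈ 8.17 mg/L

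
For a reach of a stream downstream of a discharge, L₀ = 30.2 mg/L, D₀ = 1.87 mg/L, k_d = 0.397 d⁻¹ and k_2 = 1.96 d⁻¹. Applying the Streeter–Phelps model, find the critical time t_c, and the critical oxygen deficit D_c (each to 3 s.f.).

t_c ≈ 0.843 d; D_c ≈ 4.38 mg/L

t_c = [1/(k_2−k_d)] ln[(k_2/k_d)(1 − D₀(k_2−k_d)/(k_d L₀))]
= [1/(1.96−0.397)] ln[(1.96/0.397)(1 − 1.87×1.563/(0.397×30.2))]
= (1/1.563) ln[4.937 × 0.7562] = 0.6398 × ln(3.733) = 0.6398 × 1.317 = 0.8428 d.
L(t_c) = L₀ e^(−k_d t_c) = 30.2 × 0.7156 = 21.61 mg/L, and at the critical point k_2 D_c = k_d L, so D_c = (0.397/1.96) × 21.61 = 4.377 mg/L.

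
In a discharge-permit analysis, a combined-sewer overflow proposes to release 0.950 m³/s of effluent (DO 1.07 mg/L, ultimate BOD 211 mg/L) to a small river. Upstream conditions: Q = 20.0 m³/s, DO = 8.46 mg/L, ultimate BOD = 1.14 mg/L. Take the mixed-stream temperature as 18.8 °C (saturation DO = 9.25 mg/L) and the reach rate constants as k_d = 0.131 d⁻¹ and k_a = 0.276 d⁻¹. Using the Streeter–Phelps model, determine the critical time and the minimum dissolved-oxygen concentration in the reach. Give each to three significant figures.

t_c ≈ 4.28 d; minimum DO ≈ 6.36 mg/L

Mixed DO = (20.0×8.46 + 0.950×1.07)/(20.0+0.950) = 170.2/20.95 = 8.125 mg/L.
Mixed L₀ = (20.0×1.14 + 0.950×211)/(20.95) = 223.2/20.95 = 10.66 mg/L.
Initial deficit D₀ = C_s − DO₀ = 9.25 − 8.125 = 1.125 mg/L.
t_c = (1/0.1450) ln[(0.276/0.131)(1 − 1.125×0.1450/(0.131×10.66))] = 6.897 × ln(1.861) = 4.282 d.
D_c = (0.131/0.276) × 10.66 × e^(−0.131×4.282) = 0.4746 × 10.66 × 0.5707 = 2.886 mg/L.
Minimum DO = 9.25 − 2.886 = 6.364 mg/L.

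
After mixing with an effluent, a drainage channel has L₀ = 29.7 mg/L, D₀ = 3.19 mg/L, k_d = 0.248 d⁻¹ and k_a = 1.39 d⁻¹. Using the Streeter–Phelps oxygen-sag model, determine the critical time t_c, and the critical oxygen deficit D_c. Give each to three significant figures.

With k_a/k_d = 5.605 and 1 − D₀(k_a−k_d)/(k_d L₀) = 0.5054,
t_c = ln(5.605 × 0.5054) / (1.39 − 0.248) = ln(2.833) / 1.142 = 1.041/1.142 = 0.9118 d.
D_c = (k_d/k_a) L₀ e^(−k_d t_c) = (0.248/1.39) × 29.7 × e^(−0.248×0.9118) = 0.1784 × 29.7 × 0.7976 = 4.227 mg/L.

t_c ≈ 0.912 d; D_c ≈ 4.23 mg/L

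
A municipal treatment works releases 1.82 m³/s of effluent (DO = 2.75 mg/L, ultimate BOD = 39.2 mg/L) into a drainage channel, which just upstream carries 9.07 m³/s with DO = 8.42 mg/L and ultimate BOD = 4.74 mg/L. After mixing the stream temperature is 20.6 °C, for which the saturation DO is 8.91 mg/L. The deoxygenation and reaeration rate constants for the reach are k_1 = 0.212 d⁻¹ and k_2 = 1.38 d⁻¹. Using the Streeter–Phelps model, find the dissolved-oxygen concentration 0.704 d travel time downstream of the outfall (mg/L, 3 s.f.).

DO ≈ 7.45 mg/L

Mixed DO = (9.07×8.42 + 1.82×2.75)/(9.07+1.82) = 81.37/10.89 = 7.472 mg/L.
Mixed L₀ = (9.07×4.74 + 1.82×39.2)/(10.89) = 114.3/10.89 = 10.50 mg/L.
Initial deficit D₀ = C_s − DO₀ = 8.91 − 7.472 = 1.438 mg/L.
D(0.704) = [0.212×10.50/(1.38−0.212)](e^(−0.212×0.704) − e^(−1.38×0.704)) + 1.438 e^(−1.38×0.704)
= 1.906 × (0.8614 − 0.3785) + 1.438 × 0.3785 = 1.464 mg/L.
DO = 8.91 − 1.464 = 7.446 mg/L.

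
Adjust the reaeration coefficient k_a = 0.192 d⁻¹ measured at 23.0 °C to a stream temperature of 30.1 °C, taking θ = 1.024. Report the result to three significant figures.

k_a ≈ 0.227 d⁻¹

k_a(T₂) = k_a(T₁) · θ^(T₂−T₁) = 0.192 × 1.024^(30.1−23.0)
= 0.192 × 1.024^7.10 = 0.192 × 1.183 = 0.2272 d⁻¹.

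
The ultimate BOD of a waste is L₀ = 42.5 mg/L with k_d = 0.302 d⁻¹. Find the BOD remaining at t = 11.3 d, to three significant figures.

L_t = L₀ e^(−k_d t) = 42.5 × e^(−0.302×11.3) = 42.5 × 0.03296 = 1.401 mg/L.

L ≈ 1.40 mg/L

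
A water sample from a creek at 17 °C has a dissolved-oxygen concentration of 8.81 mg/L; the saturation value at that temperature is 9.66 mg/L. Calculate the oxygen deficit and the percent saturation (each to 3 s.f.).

D ≈ 0.850 mg/L; 91.2 % saturation

D = C_s − C = 9.66 − 8.81 = 0.850 mg/L.
% saturation = 8.81/9.66 × 100 = 91.2 %.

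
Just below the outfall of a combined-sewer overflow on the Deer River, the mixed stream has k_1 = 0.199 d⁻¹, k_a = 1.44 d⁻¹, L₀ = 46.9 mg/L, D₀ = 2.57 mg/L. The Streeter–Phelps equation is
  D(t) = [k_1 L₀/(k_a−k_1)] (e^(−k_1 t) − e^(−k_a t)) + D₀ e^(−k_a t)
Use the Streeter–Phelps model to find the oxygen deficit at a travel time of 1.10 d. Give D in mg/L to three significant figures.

k_1 L₀/(k_a−k_1) = 0.199×46.9/(1.44−0.199) = 9.333/1.241 = 7.521 mg/L.
e^(−k_1 t) = e^(−0.199×1.100) = 0.8034; e^(−k_a t) = e^(−1.44×1.100) = 0.2052.
D = 7.521 × (0.8034 − 0.2052) + 2.57 × 0.2052 = 4.499 + 0.5272 = 5.026 mg/L.

D ≈ 5.03 mg/L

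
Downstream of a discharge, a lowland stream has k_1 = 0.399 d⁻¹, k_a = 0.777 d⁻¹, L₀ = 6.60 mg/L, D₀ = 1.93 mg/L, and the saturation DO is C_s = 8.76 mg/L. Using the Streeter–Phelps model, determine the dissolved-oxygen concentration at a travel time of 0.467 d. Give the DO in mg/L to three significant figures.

DO ≈ 6.48 mg/L

k_1 L₀/(k_a−k_1) = 0.399×6.60/(0.777−0.399) = 2.633/0.3780 = 6.967 mg/L.
e^(−k_1 t) = e^(−0.399×0.4670) = 0.8300; e^(−k_a t) = e^(−0.777×0.4670) = 0.6957.
D = 6.967 × (0.8300 − 0.6957) + 1.93 × 0.6957 = 0.9357 + 1.343 = 2.278 mg/L.
DO = C_s − D = 8.76 − 2.278 = 6.482 mg/L.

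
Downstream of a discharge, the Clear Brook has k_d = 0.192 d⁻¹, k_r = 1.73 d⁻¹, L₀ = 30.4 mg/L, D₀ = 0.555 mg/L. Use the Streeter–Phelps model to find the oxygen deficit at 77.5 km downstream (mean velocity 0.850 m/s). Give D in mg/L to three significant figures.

Travel time t = x/v = 77.5 km / (0.850 m/s) = 77500 m / 0.850 m/s = 91180 s = 1.055 d.
k_d L₀/(k_r−k_d) = 0.192×30.4/(1.73−0.192) = 5.837/1.538 = 3.795 mg/L.
e^(−k_d t) = e^(−0.192×1.055) = 0.8166; e^(−k_r t) = e^(−1.73×1.055) = 0.1611.
D = 3.795 × (0.8166 − 0.1611) + 0.555 × 0.1611 = 2.488 + 0.08942 = 2.577 mg/L.

D ≈ 2.58 mg/L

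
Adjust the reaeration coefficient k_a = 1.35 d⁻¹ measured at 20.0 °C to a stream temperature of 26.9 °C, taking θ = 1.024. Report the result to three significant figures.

k_a(T₂) = k_a(T₁) · θ^(T₂−T₁) = 1.35 × 1.024^(26.9−20.0)
= 1.35 × 1.024^6.90 = 1.35 × 1.178 = 1.590 d⁻¹.

k_a ≈ 1.59 d⁻¹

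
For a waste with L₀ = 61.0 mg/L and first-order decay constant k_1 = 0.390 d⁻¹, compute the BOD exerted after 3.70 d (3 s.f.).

y_t = L₀(1 − e^(−k_1 t)) = 61.0 × (1 − e^(−0.390×3.70))
= 61.0 × (1 − 0.2362) = 61.0 × 0.7638 = 46.59 mg/L.

y ≈ 46.6 mg/L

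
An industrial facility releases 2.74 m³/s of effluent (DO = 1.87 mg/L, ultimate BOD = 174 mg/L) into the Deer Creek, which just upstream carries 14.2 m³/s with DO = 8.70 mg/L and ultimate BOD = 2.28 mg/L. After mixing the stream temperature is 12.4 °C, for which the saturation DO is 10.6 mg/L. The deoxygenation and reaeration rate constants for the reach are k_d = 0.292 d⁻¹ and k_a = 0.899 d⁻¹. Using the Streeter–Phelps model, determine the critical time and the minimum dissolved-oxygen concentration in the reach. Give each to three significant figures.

Mixed DO = (14.2×8.70 + 2.74×1.87)/(14.2+2.74) = 128.7/16.94 = 7.595 mg/L.
Mixed L₀ = (14.2×2.28 + 2.74×174)/(16.94) = 509.1/16.94 = 30.06 mg/L.
Initial deficit D₀ = C_s − DO₀ = 10.6 − 7.595 = 3.005 mg/L.
t_c = (1/0.6070) ln[(0.899/0.292)(1 − 3.005×0.6070/(0.292×30.06))] = 1.647 × ln(2.439) = 1.469 d.
D_c = (0.292/0.899) × 30.06 × e^(−0.292×1.469) = 0.3248 × 30.06 × 0.6512 = 6.357 mg/L.
Minimum DO = 10.6 − 6.357 = 4.243 mg/L.

t_c ≈ 1.47 d; minimum DO ≈ 4.24 mg/L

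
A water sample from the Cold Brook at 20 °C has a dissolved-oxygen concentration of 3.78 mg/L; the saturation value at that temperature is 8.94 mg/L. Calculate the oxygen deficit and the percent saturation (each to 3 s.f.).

D ≈ 5.16 mg/L; 42.3 % saturation

D = C_s − C = 8.94 − 3.78 = 5.16 mg/L.
% saturation = 3.78/8.94 × 100 = 42.3 %.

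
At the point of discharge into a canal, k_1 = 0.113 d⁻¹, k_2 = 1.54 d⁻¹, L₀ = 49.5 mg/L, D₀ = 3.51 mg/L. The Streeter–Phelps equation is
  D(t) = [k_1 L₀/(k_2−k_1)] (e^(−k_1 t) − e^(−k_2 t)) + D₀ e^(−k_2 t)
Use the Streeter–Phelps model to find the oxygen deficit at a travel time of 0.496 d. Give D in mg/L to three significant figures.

D ≈ 3.52 mg/L

k_1 L₀/(k_2−k_1) = 0.113×49.5/(1.54−0.113) = 5.594/1.427 = 3.920 mg/L.
e^(−k_1 t) = e^(−0.113×0.4960) = 0.9455; e^(−k_2 t) = e^(−1.54×0.4960) = 0.4659.
D = 3.920 × (0.9455 − 0.4659) + 3.51 × 0.4659 = 1.880 + 1.635 = 3.515 mg/L.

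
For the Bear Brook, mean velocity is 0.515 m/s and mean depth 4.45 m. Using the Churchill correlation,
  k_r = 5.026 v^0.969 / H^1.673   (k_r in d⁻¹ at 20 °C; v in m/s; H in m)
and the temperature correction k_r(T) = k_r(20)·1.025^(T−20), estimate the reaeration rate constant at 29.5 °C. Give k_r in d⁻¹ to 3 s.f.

k_r(20) = 5.026 × 0.515^0.969 / 4.45^1.673 = 5.026 × 0.5257 / 12.15 = 0.2174 d⁻¹.
k_r(29.5) = 0.2174 × 1.025^(29.5−20) = 0.2174 × 1.264 = 0.2749 d⁻¹.

k_r ≈ 0.275 d⁻¹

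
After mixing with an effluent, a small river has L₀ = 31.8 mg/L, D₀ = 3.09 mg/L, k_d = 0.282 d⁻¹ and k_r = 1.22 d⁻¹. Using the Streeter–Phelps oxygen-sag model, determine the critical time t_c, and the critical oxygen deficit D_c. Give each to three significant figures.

t_c ≈ 1.15 d; D_c ≈ 5.32 mg/L

t_c = [1/(k_r−k_d)] ln[(k_r/k_d)(1 − D₀(k_r−k_d)/(k_d L₀))]
= [1/(1.22−0.282)] ln[(1.22/0.282)(1 − 3.09×0.9380/(0.282×31.8))]
= (1/0.9380) ln[4.326 × 0.6768] = 1.066 × ln(2.928) = 1.066 × 1.074 = 1.145 d.
D_c = (k_d/k_r) L₀ e^(−k_d t_c) = (0.282/1.22) × 31.8 × e^(−0.282×1.145) = 0.2311 × 31.8 × 0.7240 = 5.322 mg/L.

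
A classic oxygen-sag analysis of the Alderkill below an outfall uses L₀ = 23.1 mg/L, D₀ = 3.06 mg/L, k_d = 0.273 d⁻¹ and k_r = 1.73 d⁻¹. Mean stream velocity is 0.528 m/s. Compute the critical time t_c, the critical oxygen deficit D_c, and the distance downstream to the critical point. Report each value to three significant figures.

With k_r/k_d = 6.337 and 1 − D₀(k_r−k_d)/(k_d L₀) = 0.2930,
t_c = ln(6.337 × 0.2930) / (1.73 − 0.273) = ln(1.857) / 1.457 = 0.6189/1.457 = 0.4248 d.
D_c = (k_d/k_r) L₀ e^(−k_d t_c) = (0.273/1.73) × 23.1 × e^(−0.273×0.4248) = 0.1578 × 23.1 × 0.8905 = 3.246 mg/L.
x_c = v t_c = 0.528 m/s × 0.4248 d × 86400 s/d = 19380 m ≈ 19.4 km.

t_c ≈ 0.425 d; D_c ≈ 3.25 mg/L; x_c ≈ 19.4 km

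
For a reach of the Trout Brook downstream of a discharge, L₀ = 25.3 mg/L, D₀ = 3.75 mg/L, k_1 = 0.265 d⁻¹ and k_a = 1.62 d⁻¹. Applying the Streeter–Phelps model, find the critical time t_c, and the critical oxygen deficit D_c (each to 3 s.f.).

With k_a/k_1 = 6.113 and 1 − D₀(k_a−k_1)/(k_1 L₀) = 0.2421,
t_c = ln(6.113 × 0.2421) / (1.62 − 0.265) = ln(1.480) / 1.355 = 0.3921/1.355 = 0.2894 d.
L(t_c) = L₀ e^(−k_1 t_c) = 25.3 × 0.9262 = 23.43 mg/L, and at the critical point k_a D_c = k_1 L, so D_c = (0.265/1.62) × 23.43 = 3.833 mg/L.

t_c ≈ 0.289 d; D_c ≈ 3.83 mg/L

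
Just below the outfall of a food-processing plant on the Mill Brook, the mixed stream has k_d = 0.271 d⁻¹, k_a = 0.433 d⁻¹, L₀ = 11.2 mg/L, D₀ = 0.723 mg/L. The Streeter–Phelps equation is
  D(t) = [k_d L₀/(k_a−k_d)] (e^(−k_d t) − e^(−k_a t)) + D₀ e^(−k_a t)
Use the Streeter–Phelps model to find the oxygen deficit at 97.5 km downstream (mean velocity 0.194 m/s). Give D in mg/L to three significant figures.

Travel time t = x/v = 97.5 km / (0.194 m/s) = 97500 m / 0.194 m/s = 502600 s = 5.817 d.
k_d L₀/(k_a−k_d) = 0.271×11.2/(0.433−0.271) = 3.035/0.1620 = 18.74 mg/L.
e^(−k_d t) = e^(−0.271×5.817) = 0.2067; e^(−k_a t) = e^(−0.433×5.817) = 0.08056.
D = 18.74 × (0.2067 − 0.08056) + 0.723 × 0.08056 = 2.364 + 0.05825 = 2.422 mg/L.

D ≈ 2.42 mg/L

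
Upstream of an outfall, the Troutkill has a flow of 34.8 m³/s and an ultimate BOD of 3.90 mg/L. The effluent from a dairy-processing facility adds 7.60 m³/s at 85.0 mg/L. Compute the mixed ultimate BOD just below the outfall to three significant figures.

Flow-weighted mixing: C = (Q_r C_r + Q_w C_w)/(Q_r + Q_w)
= (34.8×3.90 + 7.60×85.0)/(34.8 + 7.60) = 781.7/42.40 = 18.44 mg/L.

18.4 mg/L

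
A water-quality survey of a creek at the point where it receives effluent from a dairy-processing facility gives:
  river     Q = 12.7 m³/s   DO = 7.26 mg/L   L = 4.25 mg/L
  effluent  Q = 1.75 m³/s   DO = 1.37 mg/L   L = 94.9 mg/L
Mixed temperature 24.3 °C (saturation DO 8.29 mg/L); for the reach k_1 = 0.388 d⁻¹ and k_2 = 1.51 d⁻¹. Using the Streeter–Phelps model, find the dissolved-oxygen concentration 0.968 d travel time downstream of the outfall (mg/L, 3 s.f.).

Mixed DO = (12.7×7.26 + 1.75×1.37)/(12.7+1.75) = 94.60/14.45 = 6.547 mg/L.
Mixed L₀ = (12.7×4.25 + 1.75×94.9)/(14.45) = 220.1/14.45 = 15.23 mg/L.
Initial deficit D₀ = C_s − DO₀ = 8.29 − 6.547 = 1.743 mg/L.
D(0.968) = [0.388×15.23/(1.51−0.388)](e^(−0.388×0.968) − e^(−1.51×0.968)) + 1.743 e^(−1.51×0.968)
= 5.266 × (0.6869 − 0.2318) + 1.743 × 0.2318 = 2.800 mg/L.
DO = 8.29 − 2.800 = 5.490 mg/L.

DO ≈ 5.49 mg/L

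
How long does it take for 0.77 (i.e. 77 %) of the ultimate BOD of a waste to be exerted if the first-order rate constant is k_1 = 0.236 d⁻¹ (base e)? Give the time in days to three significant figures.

y/L₀ = 1 − e^(−k_1 t) = 0.77 ⇒ e^(−k_1 t) = 0.230
t = −ln(0.230) / 0.236 = 1.470 / 0.236 = 6.227 d.

t ≈ 6.23 d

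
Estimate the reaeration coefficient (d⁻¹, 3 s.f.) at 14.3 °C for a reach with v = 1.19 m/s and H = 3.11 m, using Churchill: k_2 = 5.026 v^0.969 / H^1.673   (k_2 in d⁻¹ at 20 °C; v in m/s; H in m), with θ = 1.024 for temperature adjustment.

k_2(20) = 5.026 × 1.19^0.969 / 3.11^1.673 = 5.026 × 1.184 / 6.674 = 0.8913 d⁻¹.
k_2(14.3) = 0.8913 × 1.024^(14.3−20) = 0.8913 × 0.8736 = 0.7786 d⁻¹.

k_2 ≈ 0.779 d⁻¹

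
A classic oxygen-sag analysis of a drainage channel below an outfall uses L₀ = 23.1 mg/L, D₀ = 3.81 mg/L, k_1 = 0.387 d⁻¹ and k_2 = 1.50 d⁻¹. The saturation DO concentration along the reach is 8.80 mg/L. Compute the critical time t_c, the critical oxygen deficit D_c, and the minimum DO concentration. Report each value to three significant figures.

At the critical point dD/dt = 0, so k_1 L₀ e^(−k_1 t) = k_2 D. Substituting D(t) from the Streeter–Phelps equation and solving for t gives
t_c = ln[(k_2/k_1)(1 − D₀(k_2−k_1)/(k_1 L₀))] / (k_2−k_1).
Here k_2−k_1 = 1.113 d⁻¹ and 1 − D₀(k_2−k_1)/(k_1 L₀) = 1 − 3.81×1.113/(0.387×23.1) = 0.5257, so
t_c = ln(3.876 × 0.5257) / 1.113 = 0.7117 / 1.113 = 0.6394 d.
D_c = (k_1/k_2) L₀ e^(−k_1 t_c) = (0.387/1.50) × 23.1 × e^(−0.387×0.6394) = 0.2580 × 23.1 × 0.7808 = 4.653 mg/L.
Minimum DO = C_s − D_c = 8.80 − 4.653 = 4.147 mg/L.

t_c ≈ 0.639 d; D_c ≈ 4.65 mg/L; min DO ≈ 4.15 mg/L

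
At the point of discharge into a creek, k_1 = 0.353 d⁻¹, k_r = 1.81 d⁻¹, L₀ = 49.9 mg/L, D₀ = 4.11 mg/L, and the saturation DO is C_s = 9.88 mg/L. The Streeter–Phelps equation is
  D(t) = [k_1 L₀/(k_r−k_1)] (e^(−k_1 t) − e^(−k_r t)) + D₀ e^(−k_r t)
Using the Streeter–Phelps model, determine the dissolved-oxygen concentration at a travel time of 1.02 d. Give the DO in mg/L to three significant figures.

DO ≈ 2.71 mg/L

k_1 L₀/(k_r−k_1) = 0.353×49.9/(1.81−0.353) = 17.61/1.457 = 12.09 mg/L.
e^(−k_1 t) = e^(−0.353×1.020) = 0.6976; e^(−k_r t) = e^(−1.81×1.020) = 0.1578.
D = 12.09 × (0.6976 − 0.1578) + 4.11 × 0.1578 = 6.526 + 0.6487 = 7.175 mg/L.
DO = C_s − D = 9.88 − 7.175 = 2.705 mg/L.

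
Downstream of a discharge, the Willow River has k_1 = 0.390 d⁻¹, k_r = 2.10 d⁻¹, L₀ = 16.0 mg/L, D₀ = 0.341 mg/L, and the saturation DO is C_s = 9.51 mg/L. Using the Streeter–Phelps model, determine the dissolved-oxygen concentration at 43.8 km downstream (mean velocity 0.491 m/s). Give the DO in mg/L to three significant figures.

DO ≈ 7.45 mg/L

Travel time t = x/v = 43.8 km / (0.491 m/s) = 43800 m / 0.491 m/s = 89210 s = 1.032 d.
k_1 L₀/(k_r−k_1) = 0.390×16.0/(2.10−0.390) = 6.240/1.710 = 3.649 mg/L.
e^(−k_1 t) = e^(−0.390×1.032) = 0.6685; e^(−k_r t) = e^(−2.10×1.032) = 0.1144.
D = 3.649 × (0.6685 − 0.1144) + 0.341 × 0.1144 = 2.022 + 0.03900 = 2.061 mg/L.
DO = C_s − D = 9.51 − 2.061 = 7.449 mg/L.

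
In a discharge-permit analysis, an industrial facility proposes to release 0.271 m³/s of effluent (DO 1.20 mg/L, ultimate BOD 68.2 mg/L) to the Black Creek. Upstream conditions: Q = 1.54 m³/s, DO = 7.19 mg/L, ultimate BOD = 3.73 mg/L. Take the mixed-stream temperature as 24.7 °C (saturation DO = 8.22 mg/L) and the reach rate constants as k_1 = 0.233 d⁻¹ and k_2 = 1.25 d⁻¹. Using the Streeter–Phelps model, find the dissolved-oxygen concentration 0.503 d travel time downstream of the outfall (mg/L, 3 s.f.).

DO ≈ 6.10 mg/L

Mixed DO = (1.54×7.19 + 0.271×1.20)/(1.54+0.271) = 11.40/1.811 = 6.294 mg/L.
Mixed L₀ = (1.54×3.73 + 0.271×68.2)/(1.811) = 24.23/1.811 = 13.38 mg/L.
Initial deficit D₀ = C_s − DO₀ = 8.22 − 6.294 = 1.926 mg/L.
D(0.503) = [0.233×13.38/(1.25−0.233)](e^(−0.233×0.503) − e^(−1.25×0.503)) + 1.926 e^(−1.25×0.503)
= 3.065 × (0.8894 − 0.5333) + 1.926 × 0.5333 = 2.119 mg/L.
DO = 8.22 − 2.119 = 6.101 mg/L.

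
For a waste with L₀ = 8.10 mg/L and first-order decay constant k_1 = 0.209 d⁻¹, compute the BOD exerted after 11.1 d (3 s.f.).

y ≈ 7.30 mg/L

y_t = L₀(1 − e^(−k_1 t)) = 8.10 × (1 − e^(−0.209×11.1))
= 8.10 × (1 − 0.09828) = 8.10 × 0.9017 = 7.304 mg/L.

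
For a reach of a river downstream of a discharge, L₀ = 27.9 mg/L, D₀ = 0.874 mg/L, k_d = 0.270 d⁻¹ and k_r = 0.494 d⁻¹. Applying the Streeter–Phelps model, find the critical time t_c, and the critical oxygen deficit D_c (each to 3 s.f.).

t_c ≈ 2.58 d; D_c ≈ 7.60 mg/L

With k_r/k_d = 1.830 and 1 − D₀(k_r−k_d)/(k_d L₀) = 0.9740,
t_c = ln(1.830 × 0.9740) / (0.494 − 0.270) = ln(1.782) / 0.2240 = 0.5778/0.2240 = 2.579 d.
D_c = (k_d/k_r) L₀ e^(−k_d t_c) = (0.270/0.494) × 27.9 × e^(−0.270×2.579) = 0.5466 × 27.9 × 0.4984 = 7.599 mg/L.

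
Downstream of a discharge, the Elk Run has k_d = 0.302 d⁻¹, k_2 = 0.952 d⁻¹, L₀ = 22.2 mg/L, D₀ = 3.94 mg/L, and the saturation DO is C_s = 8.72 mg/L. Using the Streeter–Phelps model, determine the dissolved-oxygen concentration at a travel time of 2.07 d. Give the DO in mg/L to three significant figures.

k_d L₀/(k_2−k_d) = 0.302×22.2/(0.952−0.302) = 6.704/0.6500 = 10.31 mg/L.
e^(−k_d t) = e^(−0.302×2.070) = 0.5352; e^(−k_2 t) = e^(−0.952×2.070) = 0.1394.
D = 10.31 × (0.5352 − 0.1394) + 3.94 × 0.1394 = 4.083 + 0.5491 = 4.632 mg/L.
DO = C_s − D = 8.72 − 4.632 = 4.088 mg/L.

DO ≈ 4.09 mg/L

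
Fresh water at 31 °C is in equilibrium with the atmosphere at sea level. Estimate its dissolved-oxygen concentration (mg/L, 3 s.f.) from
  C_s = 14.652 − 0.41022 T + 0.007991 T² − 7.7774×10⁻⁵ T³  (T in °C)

C_s = 14.652 − 0.41022×31 + 0.007991×31² − 7.7774×10⁻⁵×31³ = 7.298 mg/L.

C_s ≈ 7.30 mg/L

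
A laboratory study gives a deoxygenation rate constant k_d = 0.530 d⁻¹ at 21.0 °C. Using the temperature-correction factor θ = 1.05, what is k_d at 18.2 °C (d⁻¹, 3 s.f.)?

k_d(T₂) = k_d(T₁) · θ^(T₂−T₁) = 0.530 × 1.05^(18.2−21.0)
= 0.530 × 1.05^-2.80 = 0.530 × 0.8723 = 0.4623 d⁻¹.

k_d ≈ 0.462 d⁻¹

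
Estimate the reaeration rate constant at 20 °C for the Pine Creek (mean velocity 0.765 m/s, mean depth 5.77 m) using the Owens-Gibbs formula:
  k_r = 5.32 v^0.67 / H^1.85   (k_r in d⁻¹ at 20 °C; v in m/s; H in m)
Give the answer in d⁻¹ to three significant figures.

k_r ≈ 0.174 d⁻¹

k_r = 5.32 × 0.765^0.67 / 5.77^1.85 = 5.32 × 0.8357 / 25.60 = 0.1737 d⁻¹.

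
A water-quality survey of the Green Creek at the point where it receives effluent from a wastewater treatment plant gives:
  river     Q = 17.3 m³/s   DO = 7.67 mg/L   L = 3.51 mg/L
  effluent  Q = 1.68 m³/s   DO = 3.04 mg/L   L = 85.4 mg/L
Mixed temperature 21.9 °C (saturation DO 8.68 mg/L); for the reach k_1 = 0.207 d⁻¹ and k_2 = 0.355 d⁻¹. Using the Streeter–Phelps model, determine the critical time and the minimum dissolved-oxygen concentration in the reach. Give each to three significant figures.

Mixed DO = (17.3×7.67 + 1.68×3.04)/(17.3+1.68) = 137.8/18.98 = 7.260 mg/L.
Mixed L₀ = (17.3×3.51 + 1.68×85.4)/(18.98) = 204.2/18.98 = 10.76 mg/L.
Initial deficit D₀ = C_s − DO₀ = 8.68 − 7.260 = 1.420 mg/L.
t_c = (1/0.1480) ln[(0.355/0.207)(1 − 1.420×0.1480/(0.207×10.76))] = 6.757 × ln(1.553) = 2.975 d.
D_c = (0.207/0.355) × 10.76 × e^(−0.207×2.975) = 0.5831 × 10.76 × 0.5402 = 3.389 mg/L.
Minimum DO = 8.68 − 3.389 = 5.291 mg/L.

t_c ≈ 2.97 d; minimum DO ≈ 5.29 mg/L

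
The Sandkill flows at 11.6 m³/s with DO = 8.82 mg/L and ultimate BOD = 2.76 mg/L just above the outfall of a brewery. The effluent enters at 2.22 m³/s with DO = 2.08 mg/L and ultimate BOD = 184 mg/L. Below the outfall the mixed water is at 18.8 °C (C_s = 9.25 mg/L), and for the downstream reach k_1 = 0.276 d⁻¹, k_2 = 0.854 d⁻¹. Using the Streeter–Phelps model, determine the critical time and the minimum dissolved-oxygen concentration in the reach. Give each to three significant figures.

t_c ≈ 1.77 d; minimum DO ≈ 2.94 mg/L

Mixed DO = (11.6×8.82 + 2.22×2.08)/(11.6+2.22) = 106.9/13.82 = 7.737 mg/L.
Mixed L₀ = (11.6×2.76 + 2.22×184)/(13.82) = 440.5/13.82 = 31.87 mg/L.
Initial deficit D₀ = C_s − DO₀ = 9.25 − 7.737 = 1.513 mg/L.
t_c = (1/0.5780) ln[(0.854/0.276)(1 − 1.513×0.5780/(0.276×31.87))] = 1.730 × ln(2.787) = 1.773 d.
D_c = (0.276/0.854) × 31.87 × e^(−0.276×1.773) = 0.3232 × 31.87 × 0.6130 = 6.315 mg/L.
Minimum DO = 9.25 − 6.315 = 2.935 mg/L.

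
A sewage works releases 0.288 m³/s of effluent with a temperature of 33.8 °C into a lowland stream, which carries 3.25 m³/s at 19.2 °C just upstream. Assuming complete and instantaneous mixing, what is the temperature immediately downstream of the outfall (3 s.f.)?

20.4 °C

Flow-weighted mixing: C = (Q_r C_r + Q_w C_w)/(Q_r + Q_w)
= (3.25×19.2 + 0.288×33.8)/(3.25 + 0.288) = 72.13/3.538 = 20.39 °C.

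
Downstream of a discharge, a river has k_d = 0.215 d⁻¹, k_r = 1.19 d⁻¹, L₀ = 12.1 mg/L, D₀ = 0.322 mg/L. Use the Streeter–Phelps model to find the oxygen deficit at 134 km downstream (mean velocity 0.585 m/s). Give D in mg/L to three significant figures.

D ≈ 1.41 mg/L

Travel time t = x/v = 134 km / (0.585 m/s) = 134000 m / 0.585 m/s = 229100 s = 2.651 d.
k_d L₀/(k_r−k_d) = 0.215×12.1/(1.19−0.215) = 2.601/0.9750 = 2.668 mg/L.
e^(−k_d t) = e^(−0.215×2.651) = 0.5655; e^(−k_r t) = e^(−1.19×2.651) = 0.04264.
D = 2.668 × (0.5655 − 0.04264) + 0.322 × 0.04264 = 1.395 + 0.01373 = 1.409 mg/L.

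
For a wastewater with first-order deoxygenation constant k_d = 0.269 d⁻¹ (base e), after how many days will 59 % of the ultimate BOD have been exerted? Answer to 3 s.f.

t ≈ 3.31 d

y/L₀ = 1 − e^(−k_d t) = 0.59 ⇒ e^(−k_d t) = 0.410
t = −ln(0.410) / 0.269 = 0.8916 / 0.269 = 3.314 d.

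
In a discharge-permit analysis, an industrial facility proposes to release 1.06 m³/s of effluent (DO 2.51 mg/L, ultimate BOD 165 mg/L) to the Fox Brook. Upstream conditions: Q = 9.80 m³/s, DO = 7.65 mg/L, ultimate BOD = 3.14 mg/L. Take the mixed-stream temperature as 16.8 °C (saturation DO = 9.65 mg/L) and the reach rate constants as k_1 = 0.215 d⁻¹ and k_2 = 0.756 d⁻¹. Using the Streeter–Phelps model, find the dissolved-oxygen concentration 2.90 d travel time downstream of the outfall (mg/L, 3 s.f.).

DO ≈ 6.18 mg/L

Mixed DO = (9.80×7.65 + 1.06×2.51)/(9.80+1.06) = 77.63/10.86 = 7.148 mg/L.
Mixed L₀ = (9.80×3.14 + 1.06×165)/(10.86) = 205.7/10.86 = 18.94 mg/L.
Initial deficit D₀ = C_s − DO₀ = 9.65 − 7.148 = 2.502 mg/L.
D(2.90) = [0.215×18.94/(0.756−0.215)](e^(−0.215×2.90) − e^(−0.756×2.90)) + 2.502 e^(−0.756×2.90)
= 7.526 × (0.5361 − 0.1116) + 2.502 × 0.1116 = 3.474 mg/L.
DO = 9.65 − 3.474 = 6.176 mg/L.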